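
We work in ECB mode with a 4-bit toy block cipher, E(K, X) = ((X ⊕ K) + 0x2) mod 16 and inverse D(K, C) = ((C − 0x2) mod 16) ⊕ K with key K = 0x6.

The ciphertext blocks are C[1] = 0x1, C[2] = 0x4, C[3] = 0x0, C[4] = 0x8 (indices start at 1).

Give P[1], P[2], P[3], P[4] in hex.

ECB decryption: P_i = D(K, C_i).
P[1]: D(K, 0x1) = 0x9.
P[2]: D(K, 0x4) = 0x4.
P[3]: D(K, 0x0) = 0x8.
P[4]: D(K, 0x8) = 0x0.

P[1] = 0x9, P[2] = 0x4, P[3] = 0x8, P[4] = 0x0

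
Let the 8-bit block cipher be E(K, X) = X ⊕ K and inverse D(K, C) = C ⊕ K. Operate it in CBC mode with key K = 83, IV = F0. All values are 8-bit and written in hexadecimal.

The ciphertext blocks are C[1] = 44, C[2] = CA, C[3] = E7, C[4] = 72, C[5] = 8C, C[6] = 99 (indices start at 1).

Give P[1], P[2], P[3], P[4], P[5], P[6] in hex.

CBC decryption: P_i = D(K, C_i) ⊕ C_{i−1}, with C_{0} = IV.
P[1]: D(K, 44) = C7; C7 ⊕ F0 = 37.
P[2]: D(K, CA) = 49; 49 ⊕ 44 = 0D.
P[3]: D(K, E7) = 64; 64 ⊕ CA = AE.
P[4]: D(K, 72) = F1; F1 ⊕ E7 = 16.
P[5]: D(K, 8C) = 0F; 0F ⊕ 72 = 7D.
P[6]: D(K, 99) = 1A; 1A ⊕ 8C = 96.

P[1] = 37, P[2] = 0D, P[3] = AE, P[4] = 16, P[5] = 7D, P[6] = 96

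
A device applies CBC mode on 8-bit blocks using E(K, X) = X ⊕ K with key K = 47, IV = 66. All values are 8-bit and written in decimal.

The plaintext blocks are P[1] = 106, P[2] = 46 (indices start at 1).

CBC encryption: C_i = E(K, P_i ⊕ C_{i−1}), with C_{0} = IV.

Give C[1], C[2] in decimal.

C[1]: P[1] ⊕ 66 = 40; E(K, 40) = 7.
C[2]: P[2] ⊕ 7 = 41; E(K, 41) = 6.

C[1] = 7, C[2] = 6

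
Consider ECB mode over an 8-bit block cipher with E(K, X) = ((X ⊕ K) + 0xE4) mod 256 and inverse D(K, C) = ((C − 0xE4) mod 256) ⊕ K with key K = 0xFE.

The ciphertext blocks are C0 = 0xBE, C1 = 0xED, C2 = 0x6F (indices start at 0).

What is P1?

ECB decryption: P_i = D(K, C_i).
P1: D(K, 0xED) = 0xF7.

P1 = 0xF7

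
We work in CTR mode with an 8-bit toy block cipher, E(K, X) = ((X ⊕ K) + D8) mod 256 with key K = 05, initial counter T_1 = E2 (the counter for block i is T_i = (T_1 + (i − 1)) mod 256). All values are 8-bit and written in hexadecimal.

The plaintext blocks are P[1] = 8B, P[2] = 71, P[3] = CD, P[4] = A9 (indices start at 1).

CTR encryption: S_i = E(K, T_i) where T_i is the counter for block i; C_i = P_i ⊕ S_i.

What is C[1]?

C[1] = 34

C[1]: T = E2, S = E(K, T) = BF; 8B ⊕ BF = 34.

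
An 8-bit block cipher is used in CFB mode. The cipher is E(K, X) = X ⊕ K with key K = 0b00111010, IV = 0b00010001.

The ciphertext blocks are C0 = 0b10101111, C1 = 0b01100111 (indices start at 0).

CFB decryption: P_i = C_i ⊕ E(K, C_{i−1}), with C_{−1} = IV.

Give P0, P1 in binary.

P0: E(K, 0b00010001) = 0b00101011; 0b10101111 ⊕ 0b00101011 = 0b10000100.
P1: E(K, 0b10101111) = 0b10010101; 0b01100111 ⊕ 0b10010101 = 0b11110010.

P0 = 0b10000100, P1 = 0b11110010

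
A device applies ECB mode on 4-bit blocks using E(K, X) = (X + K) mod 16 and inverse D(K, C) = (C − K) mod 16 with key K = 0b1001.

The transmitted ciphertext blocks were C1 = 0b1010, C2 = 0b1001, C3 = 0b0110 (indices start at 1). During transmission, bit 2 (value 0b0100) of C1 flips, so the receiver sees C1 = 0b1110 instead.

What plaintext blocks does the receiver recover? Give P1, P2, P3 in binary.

P1 = 0b0101, P2 = 0b0000, P3 = 0b1101

ECB decryption: P_i = D(K, C_i).
Only C1 changed, to 0b1110. In ECB, a change in C_i affects only P_i. Decrypting the received ciphertext:
P1: D(K, 0b1110) = 0b0101.
P2: D(K, 0b1001) = 0b0000.
P3: D(K, 0b0110) = 0b1101.
Blocks that differ from the original plaintext: P1.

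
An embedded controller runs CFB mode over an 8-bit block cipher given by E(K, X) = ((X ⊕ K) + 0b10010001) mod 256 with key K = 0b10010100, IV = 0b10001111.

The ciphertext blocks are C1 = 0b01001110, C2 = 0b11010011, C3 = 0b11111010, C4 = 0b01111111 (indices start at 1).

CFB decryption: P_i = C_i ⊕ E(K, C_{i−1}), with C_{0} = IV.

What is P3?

P3: E(K, 0b11010011) = 0b11011000; 0b11111010 ⊕ 0b11011000 = 0b00100010.

P3 = 0b00100010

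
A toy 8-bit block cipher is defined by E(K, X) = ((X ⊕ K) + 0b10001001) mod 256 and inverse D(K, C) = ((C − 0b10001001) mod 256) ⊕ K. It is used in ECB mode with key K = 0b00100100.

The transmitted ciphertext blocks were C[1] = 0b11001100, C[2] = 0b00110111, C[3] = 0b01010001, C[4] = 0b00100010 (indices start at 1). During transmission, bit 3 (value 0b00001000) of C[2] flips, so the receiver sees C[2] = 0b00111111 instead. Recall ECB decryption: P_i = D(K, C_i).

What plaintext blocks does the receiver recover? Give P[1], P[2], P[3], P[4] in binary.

P[1] = 0b01100111, P[2] = 0b10010010, P[3] = 0b11101100, P[4] = 0b10111101

Only C[2] changed, to 0b00111111. In ECB, a change in C_i affects only P_i. Decrypting the received ciphertext:
P[1]: D(K, 0b11001100) = 0b01100111.
P[2]: D(K, 0b00111111) = 0b10010010.
P[3]: D(K, 0b01010001) = 0b11101100.
P[4]: D(K, 0b00100010) = 0b10111101.
Blocks that differ from the original plaintext: P[2].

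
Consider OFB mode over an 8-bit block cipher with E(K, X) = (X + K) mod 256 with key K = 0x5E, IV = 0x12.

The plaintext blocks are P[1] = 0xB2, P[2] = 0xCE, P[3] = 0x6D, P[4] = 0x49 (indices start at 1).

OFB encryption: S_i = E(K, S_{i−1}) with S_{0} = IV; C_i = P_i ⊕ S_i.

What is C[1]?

C[1] = 0xC2

C[1]: S = E(K, 0x12) = 0x70; 0xB2 ⊕ 0x70 = 0xC2.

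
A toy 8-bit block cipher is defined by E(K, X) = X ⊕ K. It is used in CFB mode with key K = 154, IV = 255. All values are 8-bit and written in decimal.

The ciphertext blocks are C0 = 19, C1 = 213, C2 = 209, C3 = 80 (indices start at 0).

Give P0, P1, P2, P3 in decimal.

P0 = 118, P1 = 92, P2 = 158, P3 = 27

CFB decryption: P_i = C_i ⊕ E(K, C_{i−1}), with C_{−1} = IV.
P0: E(K, 255) = 101; 19 ⊕ 101 = 118.
P1: E(K, 19) = 137; 213 ⊕ 137 = 92.
P2: E(K, 213) = 79; 209 ⊕ 79 = 158.
P3: E(K, 209) = 75; 80 ⊕ 75 = 27.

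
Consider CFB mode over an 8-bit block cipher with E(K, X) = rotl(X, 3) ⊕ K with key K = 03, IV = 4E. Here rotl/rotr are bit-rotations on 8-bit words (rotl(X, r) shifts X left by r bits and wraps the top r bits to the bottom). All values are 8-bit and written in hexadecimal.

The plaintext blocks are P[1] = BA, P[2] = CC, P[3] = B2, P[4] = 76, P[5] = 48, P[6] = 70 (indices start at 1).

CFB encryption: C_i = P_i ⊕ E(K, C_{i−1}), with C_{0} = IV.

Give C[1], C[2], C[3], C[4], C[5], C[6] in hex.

C[1]: E(K, 4E) = 71; BA ⊕ 71 = CB.
C[2]: E(K, CB) = 5D; CC ⊕ 5D = 91.
C[3]: E(K, 91) = 8F; B2 ⊕ 8F = 3D.
C[4]: E(K, 3D) = EA; 76 ⊕ EA = 9C.
C[5]: E(K, 9C) = E7; 48 ⊕ E7 = AF.
C[6]: E(K, AF) = 7E; 70 ⊕ 7E = 0E.

C[1] = CB, C[2] = 91, C[3] = 3D, C[4] = 9C, C[5] = AF, C[6] = 0E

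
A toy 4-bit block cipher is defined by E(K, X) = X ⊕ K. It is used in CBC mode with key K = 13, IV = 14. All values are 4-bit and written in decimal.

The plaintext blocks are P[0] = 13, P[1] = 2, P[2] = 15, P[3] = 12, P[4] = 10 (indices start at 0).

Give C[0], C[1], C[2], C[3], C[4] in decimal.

CBC encryption: C_i = E(K, P_i ⊕ C_{i−1}), with C_{−1} = IV.
C[0]: P[0] ⊕ 14 = 3; E(K, 3) = 14.
C[1]: P[1] ⊕ 14 = 12; E(K, 12) = 1.
C[2]: P[2] ⊕ 1 = 14; E(K, 14) = 3.
C[3]: P[3] ⊕ 3 = 15; E(K, 15) = 2.
C[4]: P[4] ⊕ 2 = 8; E(K, 8) = 5.

C[0] = 14, C[1] = 1, C[2] = 3, C[3] = 2, C[4] = 5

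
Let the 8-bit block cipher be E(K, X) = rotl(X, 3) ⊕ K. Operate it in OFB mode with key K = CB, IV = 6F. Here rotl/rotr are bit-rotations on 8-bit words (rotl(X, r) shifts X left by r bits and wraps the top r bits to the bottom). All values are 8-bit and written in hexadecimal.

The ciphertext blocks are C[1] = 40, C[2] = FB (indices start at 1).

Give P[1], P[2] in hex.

OFB decryption: S_i = E(K, S_{i−1}) with S_{0} = IV; P_i = C_i ⊕ S_i.
P[1]: S = E(K, 6F) = B0; 40 ⊕ B0 = F0.
P[2]: S = E(K, B0) = 4E; FB ⊕ 4E = B5.

P[1] = F0, P[2] = B5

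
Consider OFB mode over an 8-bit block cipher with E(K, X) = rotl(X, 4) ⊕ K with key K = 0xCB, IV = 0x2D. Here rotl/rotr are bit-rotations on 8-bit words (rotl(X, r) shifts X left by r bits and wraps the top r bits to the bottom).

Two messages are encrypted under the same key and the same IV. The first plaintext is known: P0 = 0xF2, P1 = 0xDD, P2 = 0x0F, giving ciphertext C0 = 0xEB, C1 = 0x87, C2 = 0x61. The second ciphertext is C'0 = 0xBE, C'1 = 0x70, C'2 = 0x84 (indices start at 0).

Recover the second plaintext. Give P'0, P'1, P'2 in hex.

P'0 = 0xA7, P'1 = 0x2A, P'2 = 0xEA

In OFB with a reused IV, both messages share the same keystream S_i, so C_i ⊕ C'_i = P_i ⊕ P'_i and thus P'_i = P_i ⊕ C_i ⊕ C'_i.
P'0: 0xF2 ⊕ 0xEB ⊕ 0xBE = 0xA7.
P'1: 0xDD ⊕ 0x87 ⊕ 0x70 = 0x2A.
P'2: 0x0F ⊕ 0x61 ⊕ 0x84 = 0xEA.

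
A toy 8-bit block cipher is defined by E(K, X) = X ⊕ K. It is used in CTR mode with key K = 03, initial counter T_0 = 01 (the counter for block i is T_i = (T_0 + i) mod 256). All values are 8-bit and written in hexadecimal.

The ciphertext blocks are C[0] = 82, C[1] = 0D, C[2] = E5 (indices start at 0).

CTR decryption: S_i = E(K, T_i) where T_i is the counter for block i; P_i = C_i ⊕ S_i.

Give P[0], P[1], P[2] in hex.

P[0] = 80, P[1] = 0C, P[2] = E5

P[0]: T = 01, S = E(K, T) = 02; 82 ⊕ 02 = 80.
P[1]: T = 02, S = E(K, T) = 01; 0D ⊕ 01 = 0C.
P[2]: T = 03, S = E(K, T) = 00; E5 ⊕ 00 = E5.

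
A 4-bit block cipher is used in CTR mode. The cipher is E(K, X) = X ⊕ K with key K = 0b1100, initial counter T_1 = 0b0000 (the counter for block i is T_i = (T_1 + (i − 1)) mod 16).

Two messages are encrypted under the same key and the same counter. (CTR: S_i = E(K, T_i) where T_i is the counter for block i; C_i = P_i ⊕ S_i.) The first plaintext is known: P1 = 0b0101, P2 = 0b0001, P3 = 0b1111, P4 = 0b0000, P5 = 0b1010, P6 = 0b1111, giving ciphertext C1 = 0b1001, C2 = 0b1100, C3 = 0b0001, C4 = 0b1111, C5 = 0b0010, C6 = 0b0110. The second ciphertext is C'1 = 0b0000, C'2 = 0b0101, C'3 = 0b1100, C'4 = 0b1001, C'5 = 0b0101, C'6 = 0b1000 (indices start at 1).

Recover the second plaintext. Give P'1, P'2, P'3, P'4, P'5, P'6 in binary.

In CTR with a reused counter, both messages share the same keystream S_i, so C_i ⊕ C'_i = P_i ⊕ P'_i and thus P'_i = P_i ⊕ C_i ⊕ C'_i.
P'1: 0b0101 ⊕ 0b1001 ⊕ 0b0000 = 0b1100.
P'2: 0b0001 ⊕ 0b1100 ⊕ 0b0101 = 0b1000.
P'3: 0b1111 ⊕ 0b0001 ⊕ 0b1100 = 0b0010.
P'4: 0b0000 ⊕ 0b1111 ⊕ 0b1001 = 0b0110.
P'5: 0b1010 ⊕ 0b0010 ⊕ 0b0101 = 0b1101.
P'6: 0b1111 ⊕ 0b0110 ⊕ 0b1000 = 0b0001.

P'1 = 0b1100, P'2 = 0b1000, P'3 = 0b0010, P'4 = 0b0110, P'5 = 0b1101, P'6 = 0b0001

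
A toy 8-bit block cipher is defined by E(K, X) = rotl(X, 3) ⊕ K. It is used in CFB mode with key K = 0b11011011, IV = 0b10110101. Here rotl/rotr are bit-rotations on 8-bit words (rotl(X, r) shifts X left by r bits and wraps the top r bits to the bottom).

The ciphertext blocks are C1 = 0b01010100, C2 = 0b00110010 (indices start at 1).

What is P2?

P2 = 0b01001011

CFB decryption: P_i = C_i ⊕ E(K, C_{i−1}), with C_{0} = IV.
P2: E(K, 0b01010100) = 0b01111001; 0b00110010 ⊕ 0b01111001 = 0b01001011.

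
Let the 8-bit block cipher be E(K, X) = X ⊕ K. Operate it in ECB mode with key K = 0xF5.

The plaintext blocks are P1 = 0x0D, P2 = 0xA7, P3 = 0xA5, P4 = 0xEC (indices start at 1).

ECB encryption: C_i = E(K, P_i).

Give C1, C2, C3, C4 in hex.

C1 = 0xF8, C2 = 0x52, C3 = 0x50, C4 = 0x19

C1: E(K, 0x0D) = 0xF8.
C2: E(K, 0xA7) = 0x52.
C3: E(K, 0xA5) = 0x50.
C4: E(K, 0xEC) = 0x19.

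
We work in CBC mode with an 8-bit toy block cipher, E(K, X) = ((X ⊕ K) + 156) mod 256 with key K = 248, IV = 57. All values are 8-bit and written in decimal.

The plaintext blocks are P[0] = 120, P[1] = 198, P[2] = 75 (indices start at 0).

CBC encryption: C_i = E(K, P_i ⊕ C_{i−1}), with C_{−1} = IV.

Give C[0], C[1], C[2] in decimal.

C[0] = 85, C[1] = 7, C[2] = 80

C[0]: P[0] ⊕ 57 = 65; E(K, 65) = 85.
C[1]: P[1] ⊕ 85 = 147; E(K, 147) = 7.
C[2]: P[2] ⊕ 7 = 76; E(K, 76) = 80.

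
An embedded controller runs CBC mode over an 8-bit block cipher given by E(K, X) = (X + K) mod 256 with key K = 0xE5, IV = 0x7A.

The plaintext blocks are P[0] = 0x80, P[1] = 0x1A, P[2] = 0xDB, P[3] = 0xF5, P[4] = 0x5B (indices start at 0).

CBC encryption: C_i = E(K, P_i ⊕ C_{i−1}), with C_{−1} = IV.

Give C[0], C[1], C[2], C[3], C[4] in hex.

C[0] = 0xDF, C[1] = 0xAA, C[2] = 0x56, C[3] = 0x88, C[4] = 0xB8

C[0]: P[0] ⊕ 0x7A = 0xFA; E(K, 0xFA) = 0xDF.
C[1]: P[1] ⊕ 0xDF = 0xC5; E(K, 0xC5) = 0xAA.
C[2]: P[2] ⊕ 0xAA = 0x71; E(K, 0x71) = 0x56.
C[3]: P[3] ⊕ 0x56 = 0xA3; E(K, 0xA3) = 0x88.
C[4]: P[4] ⊕ 0x88 = 0xD3; E(K, 0xD3) = 0xB8.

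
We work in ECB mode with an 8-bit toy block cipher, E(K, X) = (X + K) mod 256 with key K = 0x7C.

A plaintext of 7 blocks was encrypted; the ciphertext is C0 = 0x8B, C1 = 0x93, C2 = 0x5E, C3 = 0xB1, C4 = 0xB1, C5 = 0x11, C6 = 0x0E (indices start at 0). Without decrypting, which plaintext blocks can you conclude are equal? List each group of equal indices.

P3 = P4

ECB encrypts each block independently with the same key, so equal ciphertext blocks imply equal plaintext blocks.
C3 = C4 = 0xB1, so P3 = P4.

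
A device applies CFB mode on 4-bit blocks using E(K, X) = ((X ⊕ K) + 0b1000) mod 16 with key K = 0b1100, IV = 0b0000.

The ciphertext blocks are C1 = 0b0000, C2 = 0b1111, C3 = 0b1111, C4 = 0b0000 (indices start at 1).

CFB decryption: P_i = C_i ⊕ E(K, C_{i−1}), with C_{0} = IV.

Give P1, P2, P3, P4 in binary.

P1: E(K, 0b0000) = 0b0100; 0b0000 ⊕ 0b0100 = 0b0100.
P2: E(K, 0b0000) = 0b0100; 0b1111 ⊕ 0b0100 = 0b1011.
P3: E(K, 0b1111) = 0b1011; 0b1111 ⊕ 0b1011 = 0b0100.
P4: E(K, 0b1111) = 0b1011; 0b0000 ⊕ 0b1011 = 0b1011.

P1 = 0b0100, P2 = 0b1011, P3 = 0b0100, P4 = 0b1011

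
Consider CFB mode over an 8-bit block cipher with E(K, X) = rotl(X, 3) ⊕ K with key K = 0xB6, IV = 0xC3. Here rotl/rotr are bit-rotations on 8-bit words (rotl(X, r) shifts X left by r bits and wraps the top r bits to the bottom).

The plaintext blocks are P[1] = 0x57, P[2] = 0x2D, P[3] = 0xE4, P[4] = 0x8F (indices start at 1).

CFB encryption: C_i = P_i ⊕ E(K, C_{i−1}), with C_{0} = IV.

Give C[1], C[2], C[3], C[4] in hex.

C[1] = 0xFF, C[2] = 0x64, C[3] = 0x71, C[4] = 0xB2

C[1]: E(K, 0xC3) = 0xA8; 0x57 ⊕ 0xA8 = 0xFF.
C[2]: E(K, 0xFF) = 0x49; 0x2D ⊕ 0x49 = 0x64.
C[3]: E(K, 0x64) = 0x95; 0xE4 ⊕ 0x95 = 0x71.
C[4]: E(K, 0x71) = 0x3D; 0x8F ⊕ 0x3D = 0xB2.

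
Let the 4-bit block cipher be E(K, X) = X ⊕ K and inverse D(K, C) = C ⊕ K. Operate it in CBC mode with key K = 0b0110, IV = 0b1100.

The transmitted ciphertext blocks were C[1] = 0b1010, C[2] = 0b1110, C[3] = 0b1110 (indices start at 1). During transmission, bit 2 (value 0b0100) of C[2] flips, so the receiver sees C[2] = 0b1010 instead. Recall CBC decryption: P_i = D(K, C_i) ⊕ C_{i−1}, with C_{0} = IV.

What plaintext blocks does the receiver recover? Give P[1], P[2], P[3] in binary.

Only C[2] changed, to 0b1010. In CBC, a change in C_i garbles P_i and flips the same bit in P_{i+1}. Decrypting the received ciphertext:
P[1]: D(K, 0b1010) = 0b1100; 0b1100 ⊕ 0b1100 = 0b0000.
P[2]: D(K, 0b1010) = 0b1100; 0b1100 ⊕ 0b1010 = 0b0110.
P[3]: D(K, 0b1110) = 0b1000; 0b1000 ⊕ 0b1010 = 0b0010.
Blocks that differ from the original plaintext: P[2], P[3].

P[1] = 0b0000, P[2] = 0b0110, P[3] = 0b0010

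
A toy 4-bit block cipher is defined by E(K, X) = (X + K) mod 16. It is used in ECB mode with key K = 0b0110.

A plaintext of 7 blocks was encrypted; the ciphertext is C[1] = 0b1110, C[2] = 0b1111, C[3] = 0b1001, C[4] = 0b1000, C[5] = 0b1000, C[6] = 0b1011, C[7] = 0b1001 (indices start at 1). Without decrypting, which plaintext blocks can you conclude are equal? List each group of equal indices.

ECB encrypts each block independently with the same key, so equal ciphertext blocks imply equal plaintext blocks.
C[3] = C[7] = 0b1001, so P[3] = P[7].
C[4] = C[5] = 0b1000, so P[4] = P[5].

P[3] = P[7]; P[4] = P[5]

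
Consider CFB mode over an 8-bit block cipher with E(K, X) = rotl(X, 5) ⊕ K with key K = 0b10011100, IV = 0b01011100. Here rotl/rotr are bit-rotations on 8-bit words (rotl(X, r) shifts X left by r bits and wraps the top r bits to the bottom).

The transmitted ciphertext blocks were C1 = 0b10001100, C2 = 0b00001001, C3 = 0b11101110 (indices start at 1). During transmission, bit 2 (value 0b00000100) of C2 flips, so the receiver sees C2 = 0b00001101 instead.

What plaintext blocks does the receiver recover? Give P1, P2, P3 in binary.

P1 = 0b10011011, P2 = 0b00000000, P3 = 0b11010011

CFB decryption: P_i = C_i ⊕ E(K, C_{i−1}), with C_{0} = IV.
Only C2 changed, to 0b00001101. In CFB, a change in C_i flips the same bit in P_i and garbles P_{i+1}. Decrypting the received ciphertext:
P1: E(K, 0b01011100) = 0b00010111; 0b10001100 ⊕ 0b00010111 = 0b10011011.
P2: E(K, 0b10001100) = 0b00001101; 0b00001101 ⊕ 0b00001101 = 0b00000000.
P3: E(K, 0b00001101) = 0b00111101; 0b11101110 ⊕ 0b00111101 = 0b11010011.
Blocks that differ from the original plaintext: P2, P3.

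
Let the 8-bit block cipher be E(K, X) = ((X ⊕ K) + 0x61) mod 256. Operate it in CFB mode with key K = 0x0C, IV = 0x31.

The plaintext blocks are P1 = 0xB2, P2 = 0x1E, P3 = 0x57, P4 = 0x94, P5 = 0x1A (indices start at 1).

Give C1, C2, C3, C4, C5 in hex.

CFB encryption: C_i = P_i ⊕ E(K, C_{i−1}), with C_{0} = IV.
C1: E(K, 0x31) = 0x9E; 0xB2 ⊕ 0x9E = 0x2C.
C2: E(K, 0x2C) = 0x81; 0x1E ⊕ 0x81 = 0x9F.
C3: E(K, 0x9F) = 0xF4; 0x57 ⊕ 0xF4 = 0xA3.
C4: E(K, 0xA3) = 0x10; 0x94 ⊕ 0x10 = 0x84.
C5: E(K, 0x84) = 0xE9; 0x1A ⊕ 0xE9 = 0xF3.

C1 = 0x2C, C2 = 0x9F, C3 = 0xA3, C4 = 0x84, C5 = 0xF3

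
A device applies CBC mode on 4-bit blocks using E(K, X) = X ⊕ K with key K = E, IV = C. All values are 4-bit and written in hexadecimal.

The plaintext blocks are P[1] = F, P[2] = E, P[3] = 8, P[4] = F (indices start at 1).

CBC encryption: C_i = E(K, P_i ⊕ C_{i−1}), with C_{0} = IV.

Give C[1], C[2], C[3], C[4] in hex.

C[1]: P[1] ⊕ C = 3; E(K, 3) = D.
C[2]: P[2] ⊕ D = 3; E(K, 3) = D.
C[3]: P[3] ⊕ D = 5; E(K, 5) = B.
C[4]: P[4] ⊕ B = 4; E(K, 4) = A.

C[1] = D, C[2] = D, C[3] = B, C[4] = A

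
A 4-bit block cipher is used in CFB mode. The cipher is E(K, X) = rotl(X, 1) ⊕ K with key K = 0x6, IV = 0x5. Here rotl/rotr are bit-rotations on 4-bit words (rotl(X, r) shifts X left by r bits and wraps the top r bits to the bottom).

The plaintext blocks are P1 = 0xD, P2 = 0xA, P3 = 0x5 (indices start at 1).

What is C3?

C3 = 0xE

CFB encryption: C_i = P_i ⊕ E(K, C_{i−1}), with C_{0} = IV.
C1: E(K, 0x5) = 0xC; 0xD ⊕ 0xC = 0x1.
C2: E(K, 0x1) = 0x4; 0xA ⊕ 0x4 = 0xE.
C3: E(K, 0xE) = 0xB; 0x5 ⊕ 0xB = 0xE.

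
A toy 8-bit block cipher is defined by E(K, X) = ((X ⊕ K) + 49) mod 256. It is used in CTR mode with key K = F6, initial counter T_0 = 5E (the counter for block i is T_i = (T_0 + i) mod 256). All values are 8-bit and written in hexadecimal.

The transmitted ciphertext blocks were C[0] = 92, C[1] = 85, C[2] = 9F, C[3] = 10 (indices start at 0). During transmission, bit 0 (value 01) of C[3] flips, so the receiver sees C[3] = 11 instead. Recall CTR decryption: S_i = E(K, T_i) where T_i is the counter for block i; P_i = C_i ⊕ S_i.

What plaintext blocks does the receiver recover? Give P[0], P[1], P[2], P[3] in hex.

P[0] = 63, P[1] = 77, P[2] = 40, P[3] = F1

Only C[3] changed, to 11. In CTR, a change in C_i flips the same bit in P_i only; the keystream is unaffected. Decrypting the received ciphertext:
P[0]: T = 5E, S = E(K, T) = F1; 92 ⊕ F1 = 63.
P[1]: T = 5F, S = E(K, T) = F2; 85 ⊕ F2 = 77.
P[2]: T = 60, S = E(K, T) = DF; 9F ⊕ DF = 40.
P[3]: T = 61, S = E(K, T) = E0; 11 ⊕ E0 = F1.
Blocks that differ from the original plaintext: P[3].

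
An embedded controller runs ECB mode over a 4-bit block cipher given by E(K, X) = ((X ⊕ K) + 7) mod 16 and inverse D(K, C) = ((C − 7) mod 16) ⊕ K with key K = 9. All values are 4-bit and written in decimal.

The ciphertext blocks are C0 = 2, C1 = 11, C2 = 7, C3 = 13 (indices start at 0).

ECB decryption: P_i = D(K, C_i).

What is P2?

P2: D(K, 7) = 9.

P2 = 9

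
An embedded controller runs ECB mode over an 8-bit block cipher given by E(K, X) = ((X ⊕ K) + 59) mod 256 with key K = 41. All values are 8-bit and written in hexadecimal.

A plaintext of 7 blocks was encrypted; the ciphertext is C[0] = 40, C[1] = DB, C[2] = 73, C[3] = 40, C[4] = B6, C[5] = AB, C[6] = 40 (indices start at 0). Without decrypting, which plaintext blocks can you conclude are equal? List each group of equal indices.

P[0] = P[3] = P[6]

ECB encrypts each block independently with the same key, so equal ciphertext blocks imply equal plaintext blocks.
C[0] = C[3] = C[6] = 40, so P[0] = P[3] = P[6].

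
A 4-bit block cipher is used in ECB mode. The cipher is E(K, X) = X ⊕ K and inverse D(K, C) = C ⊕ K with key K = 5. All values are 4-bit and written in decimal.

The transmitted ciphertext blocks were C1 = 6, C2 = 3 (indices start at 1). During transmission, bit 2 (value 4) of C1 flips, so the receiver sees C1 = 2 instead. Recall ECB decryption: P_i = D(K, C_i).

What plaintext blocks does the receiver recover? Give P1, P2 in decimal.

P1 = 7, P2 = 6

Only C1 changed, to 2. In ECB, a change in C_i affects only P_i. Decrypting the received ciphertext:
P1: D(K, 2) = 7.
P2: D(K, 3) = 6.
Blocks that differ from the original plaintext: P1.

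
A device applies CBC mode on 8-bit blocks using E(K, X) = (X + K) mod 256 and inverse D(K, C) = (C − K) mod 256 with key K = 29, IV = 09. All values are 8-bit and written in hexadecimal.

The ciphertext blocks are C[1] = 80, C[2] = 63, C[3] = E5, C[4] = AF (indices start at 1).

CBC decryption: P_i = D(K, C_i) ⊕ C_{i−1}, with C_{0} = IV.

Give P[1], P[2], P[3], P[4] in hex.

P[1]: D(K, 80) = 57; 57 ⊕ 09 = 5E.
P[2]: D(K, 63) = 3A; 3A ⊕ 80 = BA.
P[3]: D(K, E5) = BC; BC ⊕ 63 = DF.
P[4]: D(K, AF) = 86; 86 ⊕ E5 = 63.

P[1] = 5E, P[2] = BA, P[3] = DF, P[4] = 63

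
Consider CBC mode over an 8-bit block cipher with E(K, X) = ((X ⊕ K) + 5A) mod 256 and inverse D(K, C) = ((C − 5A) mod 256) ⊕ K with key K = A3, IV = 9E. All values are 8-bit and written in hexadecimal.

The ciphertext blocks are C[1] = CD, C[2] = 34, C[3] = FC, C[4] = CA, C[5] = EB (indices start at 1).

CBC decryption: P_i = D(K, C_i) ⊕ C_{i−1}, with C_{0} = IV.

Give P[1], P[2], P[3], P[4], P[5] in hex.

P[1]: D(K, CD) = D0; D0 ⊕ 9E = 4E.
P[2]: D(K, 34) = 79; 79 ⊕ CD = B4.
P[3]: D(K, FC) = 01; 01 ⊕ 34 = 35.
P[4]: D(K, CA) = D3; D3 ⊕ FC = 2F.
P[5]: D(K, EB) = 32; 32 ⊕ CA = F8.

P[1] = 4E, P[2] = B4, P[3] = 35, P[4] = 2F, P[5] = F8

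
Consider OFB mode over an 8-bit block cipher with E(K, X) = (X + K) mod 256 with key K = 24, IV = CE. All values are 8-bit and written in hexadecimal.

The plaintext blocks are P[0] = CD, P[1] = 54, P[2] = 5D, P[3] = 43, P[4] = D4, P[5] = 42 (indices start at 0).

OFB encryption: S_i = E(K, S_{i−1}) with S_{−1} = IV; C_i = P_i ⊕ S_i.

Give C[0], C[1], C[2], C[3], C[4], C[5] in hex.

C[0] = 3F, C[1] = 42, C[2] = 67, C[3] = 1D, C[4] = 56, C[5] = E4

C[0]: S = E(K, CE) = F2; CD ⊕ F2 = 3F.
C[1]: S = E(K, F2) = 16; 54 ⊕ 16 = 42.
C[2]: S = E(K, 16) = 3A; 5D ⊕ 3A = 67.
C[3]: S = E(K, 3A) = 5E; 43 ⊕ 5E = 1D.
C[4]: S = E(K, 5E) = 82; D4 ⊕ 82 = 56.
C[5]: S = E(K, 82) = A6; 42 ⊕ A6 = E4.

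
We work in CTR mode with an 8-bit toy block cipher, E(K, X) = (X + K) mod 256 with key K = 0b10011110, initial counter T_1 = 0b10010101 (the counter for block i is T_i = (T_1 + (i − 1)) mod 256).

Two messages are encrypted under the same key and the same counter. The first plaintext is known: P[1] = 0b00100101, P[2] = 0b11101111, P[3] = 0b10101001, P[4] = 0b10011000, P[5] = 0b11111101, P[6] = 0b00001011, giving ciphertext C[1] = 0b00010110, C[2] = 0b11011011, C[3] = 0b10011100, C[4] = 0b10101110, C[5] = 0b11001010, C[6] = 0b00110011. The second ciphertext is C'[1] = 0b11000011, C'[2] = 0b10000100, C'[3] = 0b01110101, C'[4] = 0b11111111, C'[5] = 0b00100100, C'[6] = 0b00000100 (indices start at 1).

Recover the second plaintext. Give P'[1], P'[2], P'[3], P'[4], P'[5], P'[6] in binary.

In CTR with a reused counter, both messages share the same keystream S_i, so C_i ⊕ C'_i = P_i ⊕ P'_i and thus P'_i = P_i ⊕ C_i ⊕ C'_i.
P'[1]: 0b00100101 ⊕ 0b00010110 ⊕ 0b11000011 = 0b11110000.
P'[2]: 0b11101111 ⊕ 0b11011011 ⊕ 0b10000100 = 0b10110000.
P'[3]: 0b10101001 ⊕ 0b10011100 ⊕ 0b01110101 = 0b01000000.
P'[4]: 0b10011000 ⊕ 0b10101110 ⊕ 0b11111111 = 0b11001001.
P'[5]: 0b11111101 ⊕ 0b11001010 ⊕ 0b00100100 = 0b00010011.
P'[6]: 0b00001011 ⊕ 0b00110011 ⊕ 0b00000100 = 0b00111100.

P'[1] = 0b11110000, P'[2] = 0b10110000, P'[3] = 0b01000000, P'[4] = 0b11001001, P'[5] = 0b00010011, P'[6] = 0b00111100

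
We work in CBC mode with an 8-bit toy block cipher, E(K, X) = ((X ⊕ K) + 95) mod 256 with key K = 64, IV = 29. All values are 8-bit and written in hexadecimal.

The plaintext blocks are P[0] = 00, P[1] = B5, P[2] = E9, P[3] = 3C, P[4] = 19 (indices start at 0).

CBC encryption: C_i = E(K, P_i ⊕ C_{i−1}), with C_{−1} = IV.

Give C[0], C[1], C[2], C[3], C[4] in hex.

C[0] = E2, C[1] = C8, C[2] = DA, C[3] = 17, C[4] = FF

C[0]: P[0] ⊕ 29 = 29; E(K, 29) = E2.
C[1]: P[1] ⊕ E2 = 57; E(K, 57) = C8.
C[2]: P[2] ⊕ C8 = 21; E(K, 21) = DA.
C[3]: P[3] ⊕ DA = E6; E(K, E6) = 17.
C[4]: P[4] ⊕ 17 = 0E; E(K, 0E) = FF.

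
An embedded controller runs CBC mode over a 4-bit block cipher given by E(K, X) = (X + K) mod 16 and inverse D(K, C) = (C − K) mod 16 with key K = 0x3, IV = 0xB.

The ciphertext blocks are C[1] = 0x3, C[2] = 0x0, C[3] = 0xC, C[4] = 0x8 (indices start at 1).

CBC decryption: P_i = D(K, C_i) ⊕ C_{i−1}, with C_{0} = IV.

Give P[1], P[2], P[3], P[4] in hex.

P[1] = 0xB, P[2] = 0xE, P[3] = 0x9, P[4] = 0x9

P[1]: D(K, 0x3) = 0x0; 0x0 ⊕ 0xB = 0xB.
P[2]: D(K, 0x0) = 0xD; 0xD ⊕ 0x3 = 0xE.
P[3]: D(K, 0xC) = 0x9; 0x9 ⊕ 0x0 = 0x9.
P[4]: D(K, 0x8) = 0x5; 0x5 ⊕ 0xC = 0x9.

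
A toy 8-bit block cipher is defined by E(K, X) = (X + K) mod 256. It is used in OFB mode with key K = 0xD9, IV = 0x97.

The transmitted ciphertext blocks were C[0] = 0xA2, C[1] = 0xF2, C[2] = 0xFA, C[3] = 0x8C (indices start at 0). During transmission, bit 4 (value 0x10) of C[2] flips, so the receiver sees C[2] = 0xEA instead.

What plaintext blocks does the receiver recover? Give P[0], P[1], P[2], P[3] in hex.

OFB decryption: S_i = E(K, S_{i−1}) with S_{−1} = IV; P_i = C_i ⊕ S_i.
Only C[2] changed, to 0xEA. In OFB, a change in C_i flips the same bit in P_i only; the keystream is unaffected. Decrypting the received ciphertext:
P[0]: S = E(K, 0x97) = 0x70; 0xA2 ⊕ 0x70 = 0xD2.
P[1]: S = E(K, 0x70) = 0x49; 0xF2 ⊕ 0x49 = 0xBB.
P[2]: S = E(K, 0x49) = 0x22; 0xEA ⊕ 0x22 = 0xC8.
P[3]: S = E(K, 0x22) = 0xFB; 0x8C ⊕ 0xFB = 0x77.
Blocks that differ from the original plaintext: P[2].

P[0] = 0xD2, P[1] = 0xBB, P[2] = 0xC8, P[3] = 0x77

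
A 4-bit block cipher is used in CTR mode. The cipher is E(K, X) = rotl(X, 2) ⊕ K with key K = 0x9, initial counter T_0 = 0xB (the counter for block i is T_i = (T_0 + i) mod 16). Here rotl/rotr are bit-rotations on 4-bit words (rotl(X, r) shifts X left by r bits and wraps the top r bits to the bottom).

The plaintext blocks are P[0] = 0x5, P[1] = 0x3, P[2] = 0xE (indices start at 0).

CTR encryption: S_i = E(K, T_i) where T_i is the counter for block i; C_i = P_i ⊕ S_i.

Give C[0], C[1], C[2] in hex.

C[0]: T = 0xB, S = E(K, T) = 0x7; 0x5 ⊕ 0x7 = 0x2.
C[1]: T = 0xC, S = E(K, T) = 0xA; 0x3 ⊕ 0xA = 0x9.
C[2]: T = 0xD, S = E(K, T) = 0xE; 0xE ⊕ 0xE = 0x0.

C[0] = 0x2, C[1] = 0x9, C[2] = 0x0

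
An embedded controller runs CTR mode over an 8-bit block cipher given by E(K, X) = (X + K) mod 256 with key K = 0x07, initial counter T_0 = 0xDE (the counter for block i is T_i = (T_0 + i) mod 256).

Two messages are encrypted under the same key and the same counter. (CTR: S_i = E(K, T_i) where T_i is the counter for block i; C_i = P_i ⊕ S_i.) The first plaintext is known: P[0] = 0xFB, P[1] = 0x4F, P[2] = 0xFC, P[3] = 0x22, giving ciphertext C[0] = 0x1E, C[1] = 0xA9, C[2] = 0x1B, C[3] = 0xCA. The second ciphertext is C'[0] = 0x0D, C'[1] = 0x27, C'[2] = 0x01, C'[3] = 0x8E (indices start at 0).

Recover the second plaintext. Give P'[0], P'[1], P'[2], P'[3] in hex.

P'[0] = 0xE8, P'[1] = 0xC1, P'[2] = 0xE6, P'[3] = 0x66

In CTR with a reused counter, both messages share the same keystream S_i, so C_i ⊕ C'_i = P_i ⊕ P'_i and thus P'_i = P_i ⊕ C_i ⊕ C'_i.
P'[0]: 0xFB ⊕ 0x1E ⊕ 0x0D = 0xE8.
P'[1]: 0x4F ⊕ 0xA9 ⊕ 0x27 = 0xC1.
P'[2]: 0xFC ⊕ 0x1B ⊕ 0x01 = 0xE6.
P'[3]: 0x22 ⊕ 0xCA ⊕ 0x8E = 0x66.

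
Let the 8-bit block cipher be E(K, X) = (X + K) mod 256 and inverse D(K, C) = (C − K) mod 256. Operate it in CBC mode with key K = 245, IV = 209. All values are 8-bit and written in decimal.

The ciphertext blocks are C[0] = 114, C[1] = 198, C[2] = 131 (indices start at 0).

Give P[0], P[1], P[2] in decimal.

CBC decryption: P_i = D(K, C_i) ⊕ C_{i−1}, with C_{−1} = IV.
P[0]: D(K, 114) = 125; 125 ⊕ 209 = 172.
P[1]: D(K, 198) = 209; 209 ⊕ 114 = 163.
P[2]: D(K, 131) = 142; 142 ⊕ 198 = 72.

P[0] = 172, P[1] = 163, P[2] = 72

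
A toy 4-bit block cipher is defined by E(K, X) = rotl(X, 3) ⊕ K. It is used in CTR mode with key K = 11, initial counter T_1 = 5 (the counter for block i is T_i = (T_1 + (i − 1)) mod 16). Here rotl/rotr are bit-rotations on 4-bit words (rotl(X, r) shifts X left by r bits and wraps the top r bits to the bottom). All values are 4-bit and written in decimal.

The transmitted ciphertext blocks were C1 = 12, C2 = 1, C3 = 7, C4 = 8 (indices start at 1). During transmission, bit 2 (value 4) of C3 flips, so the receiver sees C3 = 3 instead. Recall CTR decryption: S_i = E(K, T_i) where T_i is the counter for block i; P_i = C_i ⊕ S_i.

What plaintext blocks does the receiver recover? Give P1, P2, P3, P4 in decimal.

P1 = 13, P2 = 9, P3 = 3, P4 = 7

Only C3 changed, to 3. In CTR, a change in C_i flips the same bit in P_i only; the keystream is unaffected. Decrypting the received ciphertext:
P1: T = 5, S = E(K, T) = 1; 12 ⊕ 1 = 13.
P2: T = 6, S = E(K, T) = 8; 1 ⊕ 8 = 9.
P3: T = 7, S = E(K, T) = 0; 3 ⊕ 0 = 3.
P4: T = 8, S = E(K, T) = 15; 8 ⊕ 15 = 7.
Blocks that differ from the original plaintext: P3.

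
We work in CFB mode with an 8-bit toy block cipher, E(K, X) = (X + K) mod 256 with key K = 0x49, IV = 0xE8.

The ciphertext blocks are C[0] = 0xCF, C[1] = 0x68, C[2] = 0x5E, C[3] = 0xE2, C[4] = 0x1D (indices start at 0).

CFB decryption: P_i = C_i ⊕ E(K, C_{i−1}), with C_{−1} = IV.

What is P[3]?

P[3] = 0x45

P[3]: E(K, 0x5E) = 0xA7; 0xE2 ⊕ 0xA7 = 0x45.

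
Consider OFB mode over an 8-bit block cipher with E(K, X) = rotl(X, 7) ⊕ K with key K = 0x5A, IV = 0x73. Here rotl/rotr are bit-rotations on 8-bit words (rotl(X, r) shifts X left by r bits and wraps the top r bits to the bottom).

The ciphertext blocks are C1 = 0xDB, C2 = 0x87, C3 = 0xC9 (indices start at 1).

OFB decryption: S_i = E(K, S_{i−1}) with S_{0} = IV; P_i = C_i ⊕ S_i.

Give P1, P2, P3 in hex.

P1 = 0x38, P2 = 0x2C, P3 = 0x46

P1: S = E(K, 0x73) = 0xE3; 0xDB ⊕ 0xE3 = 0x38.
P2: S = E(K, 0xE3) = 0xAB; 0x87 ⊕ 0xAB = 0x2C.
P3: S = E(K, 0xAB) = 0x8F; 0xC9 ⊕ 0x8F = 0x46.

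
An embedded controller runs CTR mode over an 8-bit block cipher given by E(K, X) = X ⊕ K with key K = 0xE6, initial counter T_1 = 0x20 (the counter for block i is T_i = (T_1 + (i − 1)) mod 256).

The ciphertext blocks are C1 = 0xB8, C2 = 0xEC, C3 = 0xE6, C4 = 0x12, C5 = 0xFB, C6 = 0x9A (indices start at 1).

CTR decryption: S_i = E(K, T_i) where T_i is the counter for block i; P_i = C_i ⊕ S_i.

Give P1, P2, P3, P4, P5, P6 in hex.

P1 = 0x7E, P2 = 0x2B, P3 = 0x22, P4 = 0xD7, P5 = 0x39, P6 = 0x59

P1: T = 0x20, S = E(K, T) = 0xC6; 0xB8 ⊕ 0xC6 = 0x7E.
P2: T = 0x21, S = E(K, T) = 0xC7; 0xEC ⊕ 0xC7 = 0x2B.
P3: T = 0x22, S = E(K, T) = 0xC4; 0xE6 ⊕ 0xC4 = 0x22.
P4: T = 0x23, S = E(K, T) = 0xC5; 0x12 ⊕ 0xC5 = 0xD7.
P5: T = 0x24, S = E(K, T) = 0xC2; 0xFB ⊕ 0xC2 = 0x39.
P6: T = 0x25, S = E(K, T) = 0xC3; 0x9A ⊕ 0xC3 = 0x59.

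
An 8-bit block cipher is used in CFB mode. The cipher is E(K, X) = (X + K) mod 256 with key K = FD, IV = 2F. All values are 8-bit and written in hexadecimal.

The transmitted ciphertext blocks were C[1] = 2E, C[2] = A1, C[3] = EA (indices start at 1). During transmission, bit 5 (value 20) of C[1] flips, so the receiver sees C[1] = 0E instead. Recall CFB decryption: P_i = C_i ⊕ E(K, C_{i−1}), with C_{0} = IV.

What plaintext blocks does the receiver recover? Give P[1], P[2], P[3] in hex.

P[1] = 22, P[2] = AA, P[3] = 74

Only C[1] changed, to 0E. In CFB, a change in C_i flips the same bit in P_i and garbles P_{i+1}. Decrypting the received ciphertext:
P[1]: E(K, 2F) = 2C; 0E ⊕ 2C = 22.
P[2]: E(K, 0E) = 0B; A1 ⊕ 0B = AA.
P[3]: E(K, A1) = 9E; EA ⊕ 9E = 74.
Blocks that differ from the original plaintext: P[1], P[2].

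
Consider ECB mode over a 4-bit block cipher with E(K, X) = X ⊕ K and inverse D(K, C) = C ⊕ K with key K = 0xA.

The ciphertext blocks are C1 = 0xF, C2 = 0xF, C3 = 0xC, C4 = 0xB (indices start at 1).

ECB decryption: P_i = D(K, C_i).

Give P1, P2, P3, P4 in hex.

P1: D(K, 0xF) = 0x5.
P2: D(K, 0xF) = 0x5.
P3: D(K, 0xC) = 0x6.
P4: D(K, 0xB) = 0x1.

P1 = 0x5, P2 = 0x5, P3 = 0x6, P4 = 0x1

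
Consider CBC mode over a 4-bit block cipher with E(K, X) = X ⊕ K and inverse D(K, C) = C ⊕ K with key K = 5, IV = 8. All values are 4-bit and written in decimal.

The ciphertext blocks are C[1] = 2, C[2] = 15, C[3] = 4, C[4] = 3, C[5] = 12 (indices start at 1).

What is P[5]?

P[5] = 10

CBC decryption: P_i = D(K, C_i) ⊕ C_{i−1}, with C_{0} = IV.
P[5]: D(K, 12) = 9; 9 ⊕ 3 = 10.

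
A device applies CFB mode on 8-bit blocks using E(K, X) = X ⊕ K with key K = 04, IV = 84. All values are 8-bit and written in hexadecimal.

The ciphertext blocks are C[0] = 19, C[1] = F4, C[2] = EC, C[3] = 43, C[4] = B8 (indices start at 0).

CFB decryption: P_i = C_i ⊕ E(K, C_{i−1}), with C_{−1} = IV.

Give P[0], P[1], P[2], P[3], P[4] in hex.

P[0] = 99, P[1] = E9, P[2] = 1C, P[3] = AB, P[4] = FF

P[0]: E(K, 84) = 80; 19 ⊕ 80 = 99.
P[1]: E(K, 19) = 1D; F4 ⊕ 1D = E9.
P[2]: E(K, F4) = F0; EC ⊕ F0 = 1C.
P[3]: E(K, EC) = E8; 43 ⊕ E8 = AB.
P[4]: E(K, 43) = 47; B8 ⊕ 47 = FF.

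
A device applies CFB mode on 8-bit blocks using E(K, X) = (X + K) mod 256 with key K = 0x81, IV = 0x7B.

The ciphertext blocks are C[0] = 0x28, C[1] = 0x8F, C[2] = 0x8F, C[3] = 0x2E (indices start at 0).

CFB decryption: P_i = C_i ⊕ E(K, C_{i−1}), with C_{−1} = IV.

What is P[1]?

P[1]: E(K, 0x28) = 0xA9; 0x8F ⊕ 0xA9 = 0x26.

P[1] = 0x26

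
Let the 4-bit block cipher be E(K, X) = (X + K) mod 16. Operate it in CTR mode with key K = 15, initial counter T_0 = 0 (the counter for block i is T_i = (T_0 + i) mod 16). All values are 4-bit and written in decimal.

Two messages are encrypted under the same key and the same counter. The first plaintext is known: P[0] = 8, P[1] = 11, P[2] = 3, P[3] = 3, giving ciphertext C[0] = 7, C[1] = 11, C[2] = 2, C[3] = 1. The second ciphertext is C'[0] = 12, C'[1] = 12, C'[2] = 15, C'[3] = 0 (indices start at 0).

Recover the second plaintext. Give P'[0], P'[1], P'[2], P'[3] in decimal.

P'[0] = 3, P'[1] = 12, P'[2] = 14, P'[3] = 2

In CTR with a reused counter, both messages share the same keystream S_i, so C_i ⊕ C'_i = P_i ⊕ P'_i and thus P'_i = P_i ⊕ C_i ⊕ C'_i.
P'[0]: 8 ⊕ 7 ⊕ 12 = 3.
P'[1]: 11 ⊕ 11 ⊕ 12 = 12.
P'[2]: 3 ⊕ 2 ⊕ 15 = 14.
P'[3]: 3 ⊕ 1 ⊕ 0 = 2.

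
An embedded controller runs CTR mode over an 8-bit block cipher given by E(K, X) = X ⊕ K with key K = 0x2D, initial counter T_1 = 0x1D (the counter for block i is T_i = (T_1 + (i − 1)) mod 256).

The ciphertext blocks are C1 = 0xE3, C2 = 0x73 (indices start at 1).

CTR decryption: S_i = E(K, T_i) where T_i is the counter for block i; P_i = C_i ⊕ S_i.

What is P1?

P1: T = 0x1D, S = E(K, T) = 0x30; 0xE3 ⊕ 0x30 = 0xD3.

P1 = 0xD3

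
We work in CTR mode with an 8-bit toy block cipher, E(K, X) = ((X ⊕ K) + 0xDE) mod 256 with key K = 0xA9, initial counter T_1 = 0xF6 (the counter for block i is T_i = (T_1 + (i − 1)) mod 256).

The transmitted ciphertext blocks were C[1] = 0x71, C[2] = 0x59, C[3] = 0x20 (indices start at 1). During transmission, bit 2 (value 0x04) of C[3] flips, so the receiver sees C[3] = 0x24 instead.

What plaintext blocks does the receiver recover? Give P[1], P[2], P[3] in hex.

CTR decryption: S_i = E(K, T_i) where T_i is the counter for block i; P_i = C_i ⊕ S_i.
Only C[3] changed, to 0x24. In CTR, a change in C_i flips the same bit in P_i only; the keystream is unaffected. Decrypting the received ciphertext:
P[1]: T = 0xF6, S = E(K, T) = 0x3D; 0x71 ⊕ 0x3D = 0x4C.
P[2]: T = 0xF7, S = E(K, T) = 0x3C; 0x59 ⊕ 0x3C = 0x65.
P[3]: T = 0xF8, S = E(K, T) = 0x2F; 0x24 ⊕ 0x2F = 0x0B.
Blocks that differ from the original plaintext: P[3].

P[1] = 0x4C, P[2] = 0x65, P[3] = 0x0B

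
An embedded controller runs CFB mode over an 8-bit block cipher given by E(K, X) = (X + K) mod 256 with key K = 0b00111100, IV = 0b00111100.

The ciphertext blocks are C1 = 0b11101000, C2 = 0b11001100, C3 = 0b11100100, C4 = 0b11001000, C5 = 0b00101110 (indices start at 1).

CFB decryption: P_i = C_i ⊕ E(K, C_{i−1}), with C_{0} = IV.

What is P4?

P4 = 0b11101000

P4: E(K, 0b11100100) = 0b00100000; 0b11001000 ⊕ 0b00100000 = 0b11101000.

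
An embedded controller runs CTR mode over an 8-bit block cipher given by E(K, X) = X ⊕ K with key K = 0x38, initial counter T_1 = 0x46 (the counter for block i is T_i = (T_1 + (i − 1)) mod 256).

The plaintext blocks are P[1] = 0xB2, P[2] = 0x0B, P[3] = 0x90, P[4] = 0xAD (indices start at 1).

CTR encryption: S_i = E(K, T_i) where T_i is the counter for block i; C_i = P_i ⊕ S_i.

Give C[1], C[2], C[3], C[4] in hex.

C[1]: T = 0x46, S = E(K, T) = 0x7E; 0xB2 ⊕ 0x7E = 0xCC.
C[2]: T = 0x47, S = E(K, T) = 0x7F; 0x0B ⊕ 0x7F = 0x74.
C[3]: T = 0x48, S = E(K, T) = 0x70; 0x90 ⊕ 0x70 = 0xE0.
C[4]: T = 0x49, S = E(K, T) = 0x71; 0xAD ⊕ 0x71 = 0xDC.

C[1] = 0xCC, C[2] = 0x74, C[3] = 0xE0, C[4] = 0xDC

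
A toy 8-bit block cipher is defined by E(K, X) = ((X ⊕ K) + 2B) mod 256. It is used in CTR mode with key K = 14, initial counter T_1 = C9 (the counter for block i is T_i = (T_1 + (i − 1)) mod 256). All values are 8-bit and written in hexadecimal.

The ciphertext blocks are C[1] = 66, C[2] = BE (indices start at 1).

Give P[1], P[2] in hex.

P[1] = 6E, P[2] = B7

CTR decryption: S_i = E(K, T_i) where T_i is the counter for block i; P_i = C_i ⊕ S_i.
P[1]: T = C9, S = E(K, T) = 08; 66 ⊕ 08 = 6E.
P[2]: T = CA, S = E(K, T) = 09; BE ⊕ 09 = B7.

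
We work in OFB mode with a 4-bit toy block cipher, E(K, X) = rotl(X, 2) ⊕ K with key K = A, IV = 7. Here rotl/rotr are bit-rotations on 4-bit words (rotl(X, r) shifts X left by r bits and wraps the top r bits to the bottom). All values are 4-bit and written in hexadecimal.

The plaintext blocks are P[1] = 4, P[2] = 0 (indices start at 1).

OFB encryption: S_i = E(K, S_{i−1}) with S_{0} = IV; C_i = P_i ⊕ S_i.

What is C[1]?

C[1] = 3

C[1]: S = E(K, 7) = 7; 4 ⊕ 7 = 3.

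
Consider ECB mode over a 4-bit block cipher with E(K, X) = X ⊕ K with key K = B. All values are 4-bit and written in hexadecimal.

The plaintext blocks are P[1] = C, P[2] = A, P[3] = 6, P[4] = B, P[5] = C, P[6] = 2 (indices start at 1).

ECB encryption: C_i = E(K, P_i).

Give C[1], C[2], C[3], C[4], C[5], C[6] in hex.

C[1]: E(K, C) = 7.
C[2]: E(K, A) = 1.
C[3]: E(K, 6) = D.
C[4]: E(K, B) = 0.
C[5]: E(K, C) = 7.
C[6]: E(K, 2) = 9.

C[1] = 7, C[2] = 1, C[3] = D, C[4] = 0, C[5] = 7, C[6] = 9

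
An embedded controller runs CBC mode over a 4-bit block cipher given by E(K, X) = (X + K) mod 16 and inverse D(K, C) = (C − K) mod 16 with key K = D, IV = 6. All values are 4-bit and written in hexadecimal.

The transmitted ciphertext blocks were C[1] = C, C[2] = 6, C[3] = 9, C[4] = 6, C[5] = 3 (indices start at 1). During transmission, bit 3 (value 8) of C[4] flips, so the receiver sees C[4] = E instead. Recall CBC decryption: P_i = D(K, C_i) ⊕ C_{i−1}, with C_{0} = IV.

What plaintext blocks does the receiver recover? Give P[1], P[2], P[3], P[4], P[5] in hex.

Only C[4] changed, to E. In CBC, a change in C_i garbles P_i and flips the same bit in P_{i+1}. Decrypting the received ciphertext:
P[1]: D(K, C) = F; F ⊕ 6 = 9.
P[2]: D(K, 6) = 9; 9 ⊕ C = 5.
P[3]: D(K, 9) = C; C ⊕ 6 = A.
P[4]: D(K, E) = 1; 1 ⊕ 9 = 8.
P[5]: D(K, 3) = 6; 6 ⊕ E = 8.
Blocks that differ from the original plaintext: P[4], P[5].

P[1] = 9, P[2] = 5, P[3] = A, P[4] = 8, P[5] = 8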